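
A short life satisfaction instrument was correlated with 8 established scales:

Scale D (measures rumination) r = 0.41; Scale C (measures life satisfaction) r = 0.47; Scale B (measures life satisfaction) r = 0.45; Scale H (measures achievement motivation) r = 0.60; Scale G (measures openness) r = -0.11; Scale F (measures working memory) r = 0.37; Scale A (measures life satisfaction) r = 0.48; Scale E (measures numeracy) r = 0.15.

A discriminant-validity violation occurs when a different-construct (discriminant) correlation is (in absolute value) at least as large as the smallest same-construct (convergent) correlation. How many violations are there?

Convergent (same construct = life satisfaction): Scale C, Scale B, Scale A.
Smallest convergent = 0.45. Discriminant |r|: 0.41, 0.60, 0.11, 0.37, 0.15; count ≥ 0.45 → 1.

1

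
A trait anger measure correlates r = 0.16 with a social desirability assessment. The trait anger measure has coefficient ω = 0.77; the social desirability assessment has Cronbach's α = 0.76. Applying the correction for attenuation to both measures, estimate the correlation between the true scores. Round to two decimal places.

0.21

r_true = r_obs / √(r_xx · r_yy) = 0.16 / √(0.77 × 0.76) = 0.16 / √0.5852 = 0.16 / 0.7650 ≈ 0.21.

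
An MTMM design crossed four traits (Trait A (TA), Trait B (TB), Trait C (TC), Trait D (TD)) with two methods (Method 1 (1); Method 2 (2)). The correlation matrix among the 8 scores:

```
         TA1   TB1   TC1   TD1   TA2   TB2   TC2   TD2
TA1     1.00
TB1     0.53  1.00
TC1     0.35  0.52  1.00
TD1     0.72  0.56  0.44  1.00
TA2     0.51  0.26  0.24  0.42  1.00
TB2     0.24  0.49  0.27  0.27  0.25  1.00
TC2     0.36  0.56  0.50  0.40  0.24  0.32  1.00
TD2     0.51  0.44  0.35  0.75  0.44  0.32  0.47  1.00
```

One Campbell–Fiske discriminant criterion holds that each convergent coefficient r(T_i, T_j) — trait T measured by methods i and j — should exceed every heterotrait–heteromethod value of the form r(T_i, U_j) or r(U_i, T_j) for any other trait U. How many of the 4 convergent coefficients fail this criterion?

Checking each validity diagonal entry against its comparison values:
TA (methods 1·2): 0.51 vs {0.24, 0.26, 0.36, 0.24, 0.51, 0.42} → fail.
TB (methods 1·2): 0.49 vs {0.26, 0.24, 0.56, 0.27, 0.44, 0.27} → fail.
TC (methods 1·2): 0.50 vs {0.24, 0.36, 0.27, 0.56, 0.35, 0.40} → fail.
TD (methods 1·2): 0.75 vs {0.42, 0.51, 0.27, 0.44, 0.40, 0.35} → pass.
3 of 4 fail.

3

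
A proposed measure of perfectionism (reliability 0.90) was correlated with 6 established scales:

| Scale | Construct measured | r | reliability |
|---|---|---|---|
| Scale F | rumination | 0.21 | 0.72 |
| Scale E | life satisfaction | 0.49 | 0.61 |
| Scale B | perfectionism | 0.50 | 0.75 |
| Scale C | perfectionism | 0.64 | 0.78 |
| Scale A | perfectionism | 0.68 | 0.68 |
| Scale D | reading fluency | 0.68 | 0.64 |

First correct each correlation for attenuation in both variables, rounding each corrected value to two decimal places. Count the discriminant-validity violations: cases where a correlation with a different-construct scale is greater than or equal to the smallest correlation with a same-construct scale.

Disattenuated r (r / √(r_scale · r_new)):
  Scale F (disc): 0.21 / √(0.72·0.90) = 0.26
  Scale E (disc): 0.49 / √(0.61·0.90) = 0.66
  Scale B (conv): 0.50 / √(0.75·0.90) = 0.61
  Scale C (conv): 0.64 / √(0.78·0.90) = 0.76
  Scale A (conv): 0.68 / √(0.68·0.90) = 0.87
  Scale D (disc): 0.68 / √(0.64·0.90) = 0.90
Smallest convergent = 0.61. Discriminant values: 0.26, 0.66, 0.90; count ≥ 0.61 → 2.

2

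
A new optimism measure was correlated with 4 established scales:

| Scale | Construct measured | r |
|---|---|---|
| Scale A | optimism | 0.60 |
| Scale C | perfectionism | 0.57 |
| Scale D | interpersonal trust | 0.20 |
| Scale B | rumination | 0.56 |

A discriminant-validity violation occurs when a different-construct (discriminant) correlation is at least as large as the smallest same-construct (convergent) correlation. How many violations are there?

Convergent (same construct = optimism): Scale A.
Smallest convergent = 0.60. Discriminant values: 0.57, 0.20, 0.56; count ≥ 0.60 → 0.

0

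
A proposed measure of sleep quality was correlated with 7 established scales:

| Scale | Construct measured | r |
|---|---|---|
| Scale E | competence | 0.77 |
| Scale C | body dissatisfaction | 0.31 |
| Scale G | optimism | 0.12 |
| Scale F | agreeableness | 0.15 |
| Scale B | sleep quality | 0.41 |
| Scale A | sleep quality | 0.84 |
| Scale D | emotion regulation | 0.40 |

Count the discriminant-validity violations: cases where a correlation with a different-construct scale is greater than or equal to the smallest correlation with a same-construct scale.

1

Convergent (same construct = sleep quality): Scale B, Scale A.
Smallest convergent = 0.41. Discriminant values: 0.77, 0.31, 0.12, 0.15, 0.40; count ≥ 0.41 → 1.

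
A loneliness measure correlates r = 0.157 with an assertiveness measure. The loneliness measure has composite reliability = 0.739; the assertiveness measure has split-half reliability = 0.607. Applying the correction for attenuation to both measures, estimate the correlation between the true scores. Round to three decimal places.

r_true = r_obs / √(r_xx · r_yy) = 0.157 / √(0.739 × 0.607) = 0.157 / √0.448573 = 0.157 / 0.6698 ≈ 0.234.

0.234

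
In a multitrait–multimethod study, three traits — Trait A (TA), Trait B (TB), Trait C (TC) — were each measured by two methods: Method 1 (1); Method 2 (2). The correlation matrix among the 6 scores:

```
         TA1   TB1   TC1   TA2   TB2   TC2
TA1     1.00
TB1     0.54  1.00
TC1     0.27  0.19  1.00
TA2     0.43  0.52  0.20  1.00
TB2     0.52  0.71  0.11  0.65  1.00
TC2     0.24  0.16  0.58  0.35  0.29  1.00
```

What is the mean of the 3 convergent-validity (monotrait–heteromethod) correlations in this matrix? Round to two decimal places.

0.57

Convergent values: 0.43, 0.71, 0.58; mean = 1.72/3 = 0.57.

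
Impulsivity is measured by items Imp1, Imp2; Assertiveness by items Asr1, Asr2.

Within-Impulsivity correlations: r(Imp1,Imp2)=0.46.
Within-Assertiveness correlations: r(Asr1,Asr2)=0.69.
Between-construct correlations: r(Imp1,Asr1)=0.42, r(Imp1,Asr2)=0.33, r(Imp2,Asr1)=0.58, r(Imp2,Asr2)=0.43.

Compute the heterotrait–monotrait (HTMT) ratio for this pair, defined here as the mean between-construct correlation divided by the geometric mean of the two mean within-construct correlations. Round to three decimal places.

0.781

Between-construct mean = 1.76/4 = 0.4400.
Mean within-Imp = 0.46/1 = 0.4600; mean within-Asr = 0.69/1 = 0.6900.
Geometric mean = √(0.4600 × 0.6900) = 0.5634.
HTMT = 0.4400 / 0.5634 = 0.781.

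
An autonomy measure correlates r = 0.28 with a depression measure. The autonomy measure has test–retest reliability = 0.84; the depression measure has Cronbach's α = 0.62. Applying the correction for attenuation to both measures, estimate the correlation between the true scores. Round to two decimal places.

0.39

r_true = r_obs / √(r_xx · r_yy) = 0.28 / √(0.84 × 0.62) = 0.28 / √0.5208 = 0.28 / 0.7217 ≈ 0.39.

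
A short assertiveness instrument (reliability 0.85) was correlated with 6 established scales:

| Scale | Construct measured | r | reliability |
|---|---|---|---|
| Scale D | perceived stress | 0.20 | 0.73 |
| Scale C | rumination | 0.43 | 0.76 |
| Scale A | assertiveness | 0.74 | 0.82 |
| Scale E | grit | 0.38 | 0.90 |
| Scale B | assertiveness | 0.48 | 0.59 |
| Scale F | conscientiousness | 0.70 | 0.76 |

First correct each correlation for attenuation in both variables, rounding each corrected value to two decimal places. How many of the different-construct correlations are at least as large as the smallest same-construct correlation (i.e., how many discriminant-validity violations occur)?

Disattenuated r (r / √(r_scale · r_new)):
  Scale D (disc): 0.20 / √(0.73·0.85) = 0.25
  Scale C (disc): 0.43 / √(0.76·0.85) = 0.53
  Scale A (conv): 0.74 / √(0.82·0.85) = 0.89
  Scale E (disc): 0.38 / √(0.90·0.85) = 0.43
  Scale B (conv): 0.48 / √(0.59·0.85) = 0.68
  Scale F (disc): 0.70 / √(0.76·0.85) = 0.87
Smallest convergent = 0.68. Discriminant values: 0.25, 0.53, 0.43, 0.87; count ≥ 0.68 → 1.

1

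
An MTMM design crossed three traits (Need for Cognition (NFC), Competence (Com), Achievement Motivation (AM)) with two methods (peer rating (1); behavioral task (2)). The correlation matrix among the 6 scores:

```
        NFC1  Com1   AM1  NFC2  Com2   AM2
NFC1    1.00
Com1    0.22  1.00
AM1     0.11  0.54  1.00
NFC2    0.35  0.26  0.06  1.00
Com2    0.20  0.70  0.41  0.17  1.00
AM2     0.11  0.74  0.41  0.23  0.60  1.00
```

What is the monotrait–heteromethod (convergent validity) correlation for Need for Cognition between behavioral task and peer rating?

Same trait (NFC), different methods: r(NFC2, NFC1) = 0.35.

0.35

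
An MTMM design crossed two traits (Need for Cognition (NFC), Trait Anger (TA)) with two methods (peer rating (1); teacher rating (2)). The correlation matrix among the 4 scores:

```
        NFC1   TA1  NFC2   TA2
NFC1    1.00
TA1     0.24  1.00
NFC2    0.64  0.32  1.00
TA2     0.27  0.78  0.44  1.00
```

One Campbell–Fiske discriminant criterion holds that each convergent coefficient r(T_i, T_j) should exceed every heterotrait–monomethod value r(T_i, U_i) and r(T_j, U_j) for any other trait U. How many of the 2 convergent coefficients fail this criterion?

Convergent coefficients and their comparison sets:
NFC (methods 1·2): 0.64 vs {0.24, 0.44} → pass.
TA (methods 1·2): 0.78 vs {0.24, 0.44} → pass.
0 of 2 fail.

0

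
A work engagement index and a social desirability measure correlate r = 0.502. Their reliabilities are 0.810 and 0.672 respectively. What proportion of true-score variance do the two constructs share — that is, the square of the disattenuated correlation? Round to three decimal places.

Disattenuated r = 0.502 / √(0.810 × 0.672) = 0.502 / 0.7378 = 0.6804.
Shared true-score variance = 0.6804² = 0.4629 ≈ 0.463.

0.463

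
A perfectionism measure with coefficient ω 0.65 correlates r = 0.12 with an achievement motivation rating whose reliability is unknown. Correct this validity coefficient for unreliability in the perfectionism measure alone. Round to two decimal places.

0.15

Single correction: r_c = r_obs / √r_xx = 0.12 / √0.65 = 0.12 / 0.8062 ≈ 0.15.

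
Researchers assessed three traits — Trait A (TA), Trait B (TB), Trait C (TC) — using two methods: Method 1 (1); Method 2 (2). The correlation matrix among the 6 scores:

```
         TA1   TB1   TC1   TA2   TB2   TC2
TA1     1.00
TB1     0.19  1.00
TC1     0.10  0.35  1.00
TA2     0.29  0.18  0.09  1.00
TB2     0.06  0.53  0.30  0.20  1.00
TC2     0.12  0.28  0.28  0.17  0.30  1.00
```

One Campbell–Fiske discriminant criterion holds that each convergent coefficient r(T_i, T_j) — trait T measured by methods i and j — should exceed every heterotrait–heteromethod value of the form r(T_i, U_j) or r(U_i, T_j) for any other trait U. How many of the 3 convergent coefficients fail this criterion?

1

Each convergent coefficient versus the relevant comparison correlations:
TA (methods 1·2): 0.29 vs {0.06, 0.18, 0.12, 0.09} → pass.
TB (methods 1·2): 0.53 vs {0.18, 0.06, 0.28, 0.30} → pass.
TC (methods 1·2): 0.28 vs {0.09, 0.12, 0.30, 0.28} → fail.
1 of 3 fail.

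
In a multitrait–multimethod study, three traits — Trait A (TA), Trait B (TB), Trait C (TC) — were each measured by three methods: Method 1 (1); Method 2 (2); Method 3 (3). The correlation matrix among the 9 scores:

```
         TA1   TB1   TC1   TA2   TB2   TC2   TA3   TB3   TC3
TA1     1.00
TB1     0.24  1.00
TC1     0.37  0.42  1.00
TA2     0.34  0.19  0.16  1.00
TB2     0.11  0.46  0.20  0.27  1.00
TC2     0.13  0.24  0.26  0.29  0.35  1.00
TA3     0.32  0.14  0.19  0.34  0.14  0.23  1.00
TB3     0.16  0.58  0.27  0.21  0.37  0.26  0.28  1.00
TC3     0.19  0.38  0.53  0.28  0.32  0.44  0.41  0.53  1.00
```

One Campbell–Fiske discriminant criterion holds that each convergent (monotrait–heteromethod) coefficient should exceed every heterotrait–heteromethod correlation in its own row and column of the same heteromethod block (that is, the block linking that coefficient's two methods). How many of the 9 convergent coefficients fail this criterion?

Each convergent coefficient versus the relevant comparison correlations:
TA (methods 1·2): 0.34 vs {0.11, 0.19, 0.13, 0.16} → pass.
TA (methods 1·3): 0.32 vs {0.16, 0.14, 0.19, 0.19} → pass.
TA (methods 2·3): 0.34 vs {0.21, 0.14, 0.28, 0.23} → pass.
TB (methods 1·2): 0.46 vs {0.19, 0.11, 0.24, 0.20} → pass.
TB (methods 1·3): 0.58 vs {0.14, 0.16, 0.38, 0.27} → pass.
TB (methods 2·3): 0.37 vs {0.14, 0.21, 0.32, 0.26} → pass.
TC (methods 1·2): 0.26 vs {0.16, 0.13, 0.20, 0.24} → pass.
TC (methods 1·3): 0.53 vs {0.19, 0.19, 0.27, 0.38} → pass.
TC (methods 2·3): 0.44 vs {0.23, 0.28, 0.26, 0.32} → pass.
0 of 9 fail.

0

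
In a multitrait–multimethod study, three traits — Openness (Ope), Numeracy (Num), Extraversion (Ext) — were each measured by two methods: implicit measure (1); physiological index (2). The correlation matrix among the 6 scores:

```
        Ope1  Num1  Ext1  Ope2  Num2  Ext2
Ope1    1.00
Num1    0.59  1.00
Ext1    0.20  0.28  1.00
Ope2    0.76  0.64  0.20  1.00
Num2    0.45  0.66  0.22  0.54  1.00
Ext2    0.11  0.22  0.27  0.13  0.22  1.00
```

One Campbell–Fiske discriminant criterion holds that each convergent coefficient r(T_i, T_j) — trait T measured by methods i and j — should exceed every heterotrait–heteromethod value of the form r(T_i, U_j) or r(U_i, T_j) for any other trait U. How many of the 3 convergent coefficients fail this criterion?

Checking each validity diagonal entry against its comparison values:
Ope (methods 1·2): 0.76 vs {0.45, 0.64, 0.11, 0.20} → pass.
Num (methods 1·2): 0.66 vs {0.64, 0.45, 0.22, 0.22} → pass.
Ext (methods 1·2): 0.27 vs {0.20, 0.11, 0.22, 0.22} → pass.
0 of 3 fail.

0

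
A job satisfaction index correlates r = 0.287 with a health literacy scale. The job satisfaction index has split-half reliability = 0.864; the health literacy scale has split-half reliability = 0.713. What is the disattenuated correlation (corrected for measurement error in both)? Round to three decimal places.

r_true = r_obs / √(r_xx · r_yy) = 0.287 / √(0.864 × 0.713) = 0.287 / √0.616032 = 0.287 / 0.7849 ≈ 0.366.

0.366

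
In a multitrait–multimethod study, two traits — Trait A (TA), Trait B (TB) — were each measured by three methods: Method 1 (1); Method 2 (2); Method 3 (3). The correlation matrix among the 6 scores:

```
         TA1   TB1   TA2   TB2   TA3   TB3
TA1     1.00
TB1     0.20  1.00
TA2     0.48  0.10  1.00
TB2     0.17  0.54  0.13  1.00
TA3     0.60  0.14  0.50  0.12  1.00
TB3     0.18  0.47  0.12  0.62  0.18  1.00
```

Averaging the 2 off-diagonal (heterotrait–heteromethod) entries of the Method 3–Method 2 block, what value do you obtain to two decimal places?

0.12

HTHM values (method 3 × method 2): 0.12, 0.12; mean = 0.24/2 = 0.12.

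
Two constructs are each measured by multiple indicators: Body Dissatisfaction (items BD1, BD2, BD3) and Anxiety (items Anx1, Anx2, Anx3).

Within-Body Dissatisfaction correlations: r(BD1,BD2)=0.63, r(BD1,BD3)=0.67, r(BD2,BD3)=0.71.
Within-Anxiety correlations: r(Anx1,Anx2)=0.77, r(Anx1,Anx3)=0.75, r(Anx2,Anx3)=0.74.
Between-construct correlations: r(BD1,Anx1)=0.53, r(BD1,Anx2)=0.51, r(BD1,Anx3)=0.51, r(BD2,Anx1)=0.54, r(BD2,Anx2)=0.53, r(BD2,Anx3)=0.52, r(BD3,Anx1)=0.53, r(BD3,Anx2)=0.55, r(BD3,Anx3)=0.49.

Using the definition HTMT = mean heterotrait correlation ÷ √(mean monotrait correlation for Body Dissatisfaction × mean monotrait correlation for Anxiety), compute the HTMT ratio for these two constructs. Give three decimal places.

0.737

Mean heterotrait r = 4.71/9 = 0.5233.
Mean within-BD = 2.01/3 = 0.6700; mean within-Anx = 2.26/3 = 0.7533.
Geometric mean = √(0.6700 × 0.7533) = 0.7104.
HTMT = 0.5233 / 0.7104 = 0.737.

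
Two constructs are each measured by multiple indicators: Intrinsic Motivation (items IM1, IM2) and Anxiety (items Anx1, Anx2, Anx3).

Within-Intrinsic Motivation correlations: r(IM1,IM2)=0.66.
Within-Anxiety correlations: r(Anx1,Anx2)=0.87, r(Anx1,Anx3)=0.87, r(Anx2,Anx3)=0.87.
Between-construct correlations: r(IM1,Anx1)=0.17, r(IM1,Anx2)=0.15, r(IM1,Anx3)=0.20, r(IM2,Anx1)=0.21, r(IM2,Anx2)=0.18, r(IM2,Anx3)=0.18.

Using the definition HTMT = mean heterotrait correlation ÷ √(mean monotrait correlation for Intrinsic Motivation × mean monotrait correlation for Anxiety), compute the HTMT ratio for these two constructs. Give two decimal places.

Between-construct mean = 1.09/6 = 0.1817.
Mean within-IM = 0.66/1 = 0.6600; mean within-Anx = 2.61/3 = 0.8700.
Geometric mean = √(0.6600 × 0.8700) = 0.7578.
HTMT = 0.1817 / 0.7578 = 0.24.

0.24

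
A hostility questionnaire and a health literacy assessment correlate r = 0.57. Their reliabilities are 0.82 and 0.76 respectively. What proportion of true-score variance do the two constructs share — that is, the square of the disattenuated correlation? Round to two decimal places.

0.52

Disattenuated r = 0.57 / √(0.82 × 0.76) = 0.57 / 0.7894 = 0.7221.
Shared true-score variance = 0.7221² = 0.5214 ≈ 0.52.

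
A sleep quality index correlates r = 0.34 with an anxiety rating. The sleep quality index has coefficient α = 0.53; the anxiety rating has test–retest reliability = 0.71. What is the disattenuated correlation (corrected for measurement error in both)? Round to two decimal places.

r_true = r_obs / √(r_xx · r_yy) = 0.34 / √(0.53 × 0.71) = 0.34 / √0.3763 = 0.34 / 0.6134 ≈ 0.55.

0.55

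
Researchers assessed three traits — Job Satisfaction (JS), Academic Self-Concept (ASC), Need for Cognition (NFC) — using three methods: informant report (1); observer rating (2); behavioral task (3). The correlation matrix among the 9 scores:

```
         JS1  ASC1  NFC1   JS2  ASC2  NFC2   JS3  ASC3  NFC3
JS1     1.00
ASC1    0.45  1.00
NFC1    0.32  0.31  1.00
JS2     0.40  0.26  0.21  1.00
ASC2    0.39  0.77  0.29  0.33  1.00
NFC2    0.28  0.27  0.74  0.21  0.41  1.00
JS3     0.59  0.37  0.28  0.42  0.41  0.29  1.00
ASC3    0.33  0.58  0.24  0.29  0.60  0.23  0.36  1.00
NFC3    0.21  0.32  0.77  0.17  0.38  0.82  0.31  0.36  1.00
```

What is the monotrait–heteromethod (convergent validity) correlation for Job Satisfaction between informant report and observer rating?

0.40

Same trait (JS), different methods: r(JS1, JS2) = 0.40.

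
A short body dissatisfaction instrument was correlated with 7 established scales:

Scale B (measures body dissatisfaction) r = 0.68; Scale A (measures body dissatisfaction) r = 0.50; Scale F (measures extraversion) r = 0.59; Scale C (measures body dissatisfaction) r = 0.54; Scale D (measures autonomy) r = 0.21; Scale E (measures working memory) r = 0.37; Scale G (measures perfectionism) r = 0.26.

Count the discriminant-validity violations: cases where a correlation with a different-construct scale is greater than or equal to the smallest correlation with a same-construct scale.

1

Convergent (same construct = body dissatisfaction): Scale B, Scale A, Scale C.
Smallest convergent = 0.50. Discriminant values: 0.59, 0.21, 0.37, 0.26; count ≥ 0.50 → 1.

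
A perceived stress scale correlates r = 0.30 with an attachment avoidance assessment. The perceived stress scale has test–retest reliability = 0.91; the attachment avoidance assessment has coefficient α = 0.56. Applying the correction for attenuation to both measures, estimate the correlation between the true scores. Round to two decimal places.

r_true = r_obs / √(r_xx · r_yy) = 0.30 / √(0.91 × 0.56) = 0.30 / √0.5096 = 0.30 / 0.7139 ≈ 0.42.

0.42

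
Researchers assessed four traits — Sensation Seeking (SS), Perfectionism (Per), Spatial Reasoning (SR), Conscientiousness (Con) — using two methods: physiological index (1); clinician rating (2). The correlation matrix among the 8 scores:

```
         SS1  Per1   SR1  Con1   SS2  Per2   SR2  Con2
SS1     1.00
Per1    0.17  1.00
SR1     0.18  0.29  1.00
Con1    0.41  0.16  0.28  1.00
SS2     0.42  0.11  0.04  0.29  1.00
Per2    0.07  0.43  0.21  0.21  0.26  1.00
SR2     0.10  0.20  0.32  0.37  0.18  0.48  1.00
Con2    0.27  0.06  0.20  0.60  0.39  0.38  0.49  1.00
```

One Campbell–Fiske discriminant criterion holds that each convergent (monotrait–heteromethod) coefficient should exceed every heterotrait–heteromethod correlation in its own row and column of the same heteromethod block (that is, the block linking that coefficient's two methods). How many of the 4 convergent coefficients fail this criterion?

1

Each convergent coefficient versus the relevant comparison correlations:
SS (methods 1·2): 0.42 vs {0.07, 0.11, 0.10, 0.04, 0.27, 0.29} → pass.
Per (methods 1·2): 0.43 vs {0.11, 0.07, 0.20, 0.21, 0.06, 0.21} → pass.
SR (methods 1·2): 0.32 vs {0.04, 0.10, 0.21, 0.20, 0.20, 0.37} → fail.
Con (methods 1·2): 0.60 vs {0.29, 0.27, 0.21, 0.06, 0.37, 0.20} → pass.
1 of 4 fail.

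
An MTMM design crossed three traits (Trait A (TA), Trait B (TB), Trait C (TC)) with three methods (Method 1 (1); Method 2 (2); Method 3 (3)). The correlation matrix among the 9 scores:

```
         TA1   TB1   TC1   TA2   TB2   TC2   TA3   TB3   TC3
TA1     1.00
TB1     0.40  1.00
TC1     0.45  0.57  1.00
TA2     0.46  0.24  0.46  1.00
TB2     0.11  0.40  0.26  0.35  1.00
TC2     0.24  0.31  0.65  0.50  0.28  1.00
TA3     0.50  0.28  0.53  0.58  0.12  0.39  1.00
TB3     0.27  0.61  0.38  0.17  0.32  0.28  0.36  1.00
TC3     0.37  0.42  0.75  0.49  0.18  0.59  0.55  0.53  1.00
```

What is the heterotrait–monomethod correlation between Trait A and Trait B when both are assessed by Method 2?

0.35

Different traits, same method: r(TA2, TB2) = 0.35.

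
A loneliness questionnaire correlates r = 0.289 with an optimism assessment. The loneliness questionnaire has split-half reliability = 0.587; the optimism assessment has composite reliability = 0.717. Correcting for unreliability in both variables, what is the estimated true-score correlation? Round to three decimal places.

0.445

r_true = r_obs / √(r_xx · r_yy) = 0.289 / √(0.587 × 0.717) = 0.289 / √0.420879 = 0.289 / 0.6488 ≈ 0.445.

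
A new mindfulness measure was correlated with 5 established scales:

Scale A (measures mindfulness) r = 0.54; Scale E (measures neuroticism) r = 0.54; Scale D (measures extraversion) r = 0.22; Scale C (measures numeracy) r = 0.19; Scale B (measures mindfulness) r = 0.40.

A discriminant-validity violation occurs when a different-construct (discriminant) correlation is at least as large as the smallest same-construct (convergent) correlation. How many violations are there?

Convergent (same construct = mindfulness): Scale A, Scale B.
Smallest convergent = 0.40. Discriminant values: 0.54, 0.22, 0.19; count ≥ 0.40 → 1.

1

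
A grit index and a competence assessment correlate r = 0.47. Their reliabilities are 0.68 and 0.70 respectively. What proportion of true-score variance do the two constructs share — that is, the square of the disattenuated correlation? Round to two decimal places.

Disattenuated r = 0.47 / √(0.68 × 0.70) = 0.47 / 0.6899 = 0.6813.
Shared true-score variance = 0.6813² = 0.4642 ≈ 0.46.

0.46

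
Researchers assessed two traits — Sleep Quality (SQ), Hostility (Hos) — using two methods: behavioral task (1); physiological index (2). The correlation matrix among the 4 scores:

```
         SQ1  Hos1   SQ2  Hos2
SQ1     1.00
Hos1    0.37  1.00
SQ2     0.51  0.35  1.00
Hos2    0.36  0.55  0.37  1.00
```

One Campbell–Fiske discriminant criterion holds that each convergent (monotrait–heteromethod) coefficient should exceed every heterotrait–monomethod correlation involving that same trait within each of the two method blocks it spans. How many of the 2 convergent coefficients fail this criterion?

0

Checking each validity diagonal entry against its comparison values:
SQ (methods 1·2): 0.51 vs {0.37, 0.37} → pass.
Hos (methods 1·2): 0.55 vs {0.37, 0.37} → pass.
0 of 2 fail.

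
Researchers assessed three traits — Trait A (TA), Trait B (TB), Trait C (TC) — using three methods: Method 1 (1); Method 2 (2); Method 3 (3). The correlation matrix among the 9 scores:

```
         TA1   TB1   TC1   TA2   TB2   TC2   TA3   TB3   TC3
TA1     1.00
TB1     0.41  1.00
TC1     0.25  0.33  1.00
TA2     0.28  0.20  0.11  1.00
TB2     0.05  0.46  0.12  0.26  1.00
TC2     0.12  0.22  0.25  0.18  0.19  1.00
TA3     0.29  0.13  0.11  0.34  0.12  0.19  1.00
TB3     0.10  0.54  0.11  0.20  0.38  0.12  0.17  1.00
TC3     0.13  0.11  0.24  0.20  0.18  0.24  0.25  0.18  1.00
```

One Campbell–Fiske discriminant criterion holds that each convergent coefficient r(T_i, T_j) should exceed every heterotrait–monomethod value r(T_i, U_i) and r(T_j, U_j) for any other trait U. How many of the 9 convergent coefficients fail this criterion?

5

Checking each validity diagonal entry against its comparison values:
TA (methods 1·2): 0.28 vs {0.41, 0.26, 0.25, 0.18} → fail.
TA (methods 1·3): 0.29 vs {0.41, 0.17, 0.25, 0.25} → fail.
TA (methods 2·3): 0.34 vs {0.26, 0.17, 0.18, 0.25} → pass.
TB (methods 1·2): 0.46 vs {0.41, 0.26, 0.33, 0.19} → pass.
TB (methods 1·3): 0.54 vs {0.41, 0.17, 0.33, 0.18} → pass.
TB (methods 2·3): 0.38 vs {0.26, 0.17, 0.19, 0.18} → pass.
TC (methods 1·2): 0.25 vs {0.25, 0.18, 0.33, 0.19} → fail.
TC (methods 1·3): 0.24 vs {0.25, 0.25, 0.33, 0.18} → fail.
TC (methods 2·3): 0.24 vs {0.18, 0.25, 0.19, 0.18} → fail.
5 of 9 fail.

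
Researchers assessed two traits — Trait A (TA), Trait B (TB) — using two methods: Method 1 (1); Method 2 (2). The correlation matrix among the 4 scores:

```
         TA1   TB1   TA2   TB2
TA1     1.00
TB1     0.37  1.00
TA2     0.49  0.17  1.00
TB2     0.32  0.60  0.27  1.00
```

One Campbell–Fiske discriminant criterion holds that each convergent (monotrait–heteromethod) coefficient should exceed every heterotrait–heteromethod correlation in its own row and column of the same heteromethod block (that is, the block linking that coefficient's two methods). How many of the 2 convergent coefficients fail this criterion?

Convergent coefficients and their comparison sets:
TA (methods 1·2): 0.49 vs {0.32, 0.17} → pass.
TB (methods 1·2): 0.60 vs {0.17, 0.32} → pass.
0 of 2 fail.

0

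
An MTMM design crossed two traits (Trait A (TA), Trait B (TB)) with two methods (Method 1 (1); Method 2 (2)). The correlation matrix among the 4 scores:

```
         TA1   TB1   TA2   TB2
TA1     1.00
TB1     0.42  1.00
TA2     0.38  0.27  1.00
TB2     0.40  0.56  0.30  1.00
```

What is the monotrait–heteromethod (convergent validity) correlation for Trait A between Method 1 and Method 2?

0.38

Same trait (TA), different methods: r(TA1, TA2) = 0.38.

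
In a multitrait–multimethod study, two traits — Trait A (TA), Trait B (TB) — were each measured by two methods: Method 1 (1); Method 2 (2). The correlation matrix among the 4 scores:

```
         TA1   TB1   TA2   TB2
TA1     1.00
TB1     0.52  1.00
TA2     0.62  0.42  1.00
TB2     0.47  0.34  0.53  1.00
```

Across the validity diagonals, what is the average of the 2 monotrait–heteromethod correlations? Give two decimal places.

Convergent values: 0.62, 0.34; mean = 0.96/2 = 0.48.

0.48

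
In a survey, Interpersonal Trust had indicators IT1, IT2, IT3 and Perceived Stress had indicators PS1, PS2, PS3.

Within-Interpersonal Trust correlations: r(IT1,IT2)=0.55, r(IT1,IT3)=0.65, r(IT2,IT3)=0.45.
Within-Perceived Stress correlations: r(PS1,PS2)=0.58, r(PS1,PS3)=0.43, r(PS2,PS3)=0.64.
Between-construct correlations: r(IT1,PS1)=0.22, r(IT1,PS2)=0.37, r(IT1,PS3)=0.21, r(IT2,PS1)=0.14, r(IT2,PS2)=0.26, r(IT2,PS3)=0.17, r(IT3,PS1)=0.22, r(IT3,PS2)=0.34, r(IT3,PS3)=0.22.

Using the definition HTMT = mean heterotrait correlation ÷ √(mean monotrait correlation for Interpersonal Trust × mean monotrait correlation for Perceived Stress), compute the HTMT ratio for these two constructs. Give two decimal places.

0.43

Mean between = 2.15/9 = 0.2389.
Mean within-IT = 1.65/3 = 0.5500; mean within-PS = 1.65/3 = 0.5500.
Geometric mean = √(0.5500 × 0.5500) = 0.5500.
HTMT = 0.2389 / 0.5500 = 0.43.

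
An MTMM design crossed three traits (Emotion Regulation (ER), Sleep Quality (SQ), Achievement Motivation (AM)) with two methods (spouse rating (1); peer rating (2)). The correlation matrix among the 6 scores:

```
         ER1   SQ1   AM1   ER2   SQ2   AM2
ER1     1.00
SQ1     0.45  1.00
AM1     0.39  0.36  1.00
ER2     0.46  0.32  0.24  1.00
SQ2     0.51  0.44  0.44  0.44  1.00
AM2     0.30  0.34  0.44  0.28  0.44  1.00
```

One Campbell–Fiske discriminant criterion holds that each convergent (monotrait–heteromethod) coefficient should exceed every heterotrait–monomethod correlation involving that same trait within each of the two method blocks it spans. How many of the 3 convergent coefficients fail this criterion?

Checking each validity diagonal entry against its comparison values:
ER (methods 1·2): 0.46 vs {0.45, 0.44, 0.39, 0.28} → pass.
SQ (methods 1·2): 0.44 vs {0.45, 0.44, 0.36, 0.44} → fail.
AM (methods 1·2): 0.44 vs {0.39, 0.28, 0.36, 0.44} → fail.
2 of 3 fail.

2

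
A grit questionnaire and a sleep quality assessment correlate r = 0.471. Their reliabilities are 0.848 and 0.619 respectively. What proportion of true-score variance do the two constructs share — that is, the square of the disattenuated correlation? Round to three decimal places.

Disattenuated r = 0.471 / √(0.848 × 0.619) = 0.471 / 0.7245 = 0.6501.
Shared true-score variance = 0.6501² = 0.4226 ≈ 0.423.

0.423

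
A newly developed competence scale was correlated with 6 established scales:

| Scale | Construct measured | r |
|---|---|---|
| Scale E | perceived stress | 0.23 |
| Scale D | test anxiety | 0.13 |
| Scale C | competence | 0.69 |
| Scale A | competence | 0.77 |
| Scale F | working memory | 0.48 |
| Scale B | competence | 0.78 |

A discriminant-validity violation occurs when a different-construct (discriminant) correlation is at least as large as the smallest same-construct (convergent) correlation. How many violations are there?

Convergent (same construct = competence): Scale C, Scale A, Scale B.
Smallest convergent = 0.69. Discriminant values: 0.23, 0.13, 0.48; count ≥ 0.69 → 0.

0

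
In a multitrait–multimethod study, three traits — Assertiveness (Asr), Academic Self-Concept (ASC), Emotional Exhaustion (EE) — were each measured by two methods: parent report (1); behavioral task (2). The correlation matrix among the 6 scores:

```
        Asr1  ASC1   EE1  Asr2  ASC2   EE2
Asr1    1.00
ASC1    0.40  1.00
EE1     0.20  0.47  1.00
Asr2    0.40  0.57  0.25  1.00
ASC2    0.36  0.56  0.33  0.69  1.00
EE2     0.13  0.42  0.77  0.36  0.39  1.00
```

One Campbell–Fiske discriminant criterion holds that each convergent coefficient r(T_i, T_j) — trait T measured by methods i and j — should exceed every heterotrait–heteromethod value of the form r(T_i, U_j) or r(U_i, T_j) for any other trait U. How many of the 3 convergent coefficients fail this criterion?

Checking each validity diagonal entry against its comparison values:
Asr (methods 1·2): 0.40 vs {0.36, 0.57, 0.13, 0.25} → fail.
ASC (methods 1·2): 0.56 vs {0.57, 0.36, 0.42, 0.33} → fail.
EE (methods 1·2): 0.77 vs {0.25, 0.13, 0.33, 0.42} → pass.
2 of 3 fail.

2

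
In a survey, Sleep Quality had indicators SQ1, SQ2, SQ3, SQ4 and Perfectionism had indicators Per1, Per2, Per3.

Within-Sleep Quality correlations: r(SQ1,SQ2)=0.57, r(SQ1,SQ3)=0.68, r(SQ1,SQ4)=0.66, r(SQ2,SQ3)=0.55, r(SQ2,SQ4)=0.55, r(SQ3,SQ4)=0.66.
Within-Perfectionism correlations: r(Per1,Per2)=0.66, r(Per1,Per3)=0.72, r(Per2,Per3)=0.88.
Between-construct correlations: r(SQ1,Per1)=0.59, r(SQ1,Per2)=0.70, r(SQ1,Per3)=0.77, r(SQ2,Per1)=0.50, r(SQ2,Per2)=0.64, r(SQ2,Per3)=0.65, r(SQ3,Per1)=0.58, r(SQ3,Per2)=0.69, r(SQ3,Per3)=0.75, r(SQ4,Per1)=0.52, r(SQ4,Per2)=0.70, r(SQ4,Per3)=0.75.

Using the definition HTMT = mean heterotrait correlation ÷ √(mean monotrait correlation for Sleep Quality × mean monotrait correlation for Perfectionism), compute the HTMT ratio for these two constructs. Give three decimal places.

0.962

Mean heterotrait r = 7.84/12 = 0.6533.
Mean within-SQ = 3.67/6 = 0.6117; mean within-Per = 2.26/3 = 0.7533.
Geometric mean = √(0.6117 × 0.7533) = 0.6788.
HTMT = 0.6533 / 0.6788 = 0.962.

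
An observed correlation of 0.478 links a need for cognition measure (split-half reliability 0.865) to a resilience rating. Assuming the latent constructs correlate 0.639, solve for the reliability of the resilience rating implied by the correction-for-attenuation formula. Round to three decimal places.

0.647

r_true = r_obs / √(r_xx · r_yy) ⇒ 0.639 = 0.478 / √(0.865 · r_yy).
√(0.865 · r_yy) = 0.478 / 0.639 = 0.7480; 0.865 · r_yy = 0.5595; r_yy = 0.5595 / 0.865 ≈ 0.647.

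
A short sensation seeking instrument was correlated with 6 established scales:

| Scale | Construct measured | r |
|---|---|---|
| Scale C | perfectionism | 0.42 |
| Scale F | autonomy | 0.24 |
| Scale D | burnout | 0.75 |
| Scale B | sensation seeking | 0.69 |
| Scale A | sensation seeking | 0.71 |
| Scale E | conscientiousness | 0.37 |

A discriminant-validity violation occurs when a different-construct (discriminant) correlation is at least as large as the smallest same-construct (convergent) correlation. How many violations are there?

1

Convergent (same construct = sensation seeking): Scale B, Scale A.
Smallest convergent = 0.69. Discriminant values: 0.42, 0.24, 0.75, 0.37; count ≥ 0.69 → 1.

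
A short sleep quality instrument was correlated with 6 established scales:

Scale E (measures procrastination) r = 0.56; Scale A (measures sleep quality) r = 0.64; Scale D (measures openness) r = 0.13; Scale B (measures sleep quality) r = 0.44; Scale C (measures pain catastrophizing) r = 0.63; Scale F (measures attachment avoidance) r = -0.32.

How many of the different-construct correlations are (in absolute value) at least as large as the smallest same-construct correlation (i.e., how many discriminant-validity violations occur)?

Convergent (same construct = sleep quality): Scale A, Scale B.
Smallest convergent = 0.44. Discriminant |r|: 0.56, 0.13, 0.63, 0.32; count ≥ 0.44 → 2.

2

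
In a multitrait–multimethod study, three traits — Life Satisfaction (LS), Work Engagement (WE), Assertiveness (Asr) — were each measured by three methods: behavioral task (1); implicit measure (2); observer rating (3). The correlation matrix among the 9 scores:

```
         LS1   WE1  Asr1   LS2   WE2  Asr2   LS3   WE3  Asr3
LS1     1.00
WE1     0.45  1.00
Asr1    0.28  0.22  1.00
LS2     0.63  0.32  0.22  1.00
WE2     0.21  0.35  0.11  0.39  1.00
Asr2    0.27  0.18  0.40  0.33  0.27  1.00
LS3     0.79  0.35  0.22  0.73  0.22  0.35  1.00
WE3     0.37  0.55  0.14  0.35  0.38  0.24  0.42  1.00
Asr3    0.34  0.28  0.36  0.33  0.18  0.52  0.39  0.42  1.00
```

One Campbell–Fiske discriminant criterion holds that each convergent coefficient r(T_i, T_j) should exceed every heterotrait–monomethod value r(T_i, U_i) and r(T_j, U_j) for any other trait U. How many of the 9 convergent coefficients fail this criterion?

Each convergent coefficient versus the relevant comparison correlations:
LS (methods 1·2): 0.63 vs {0.45, 0.39, 0.28, 0.33} → pass.
LS (methods 1·3): 0.79 vs {0.45, 0.42, 0.28, 0.39} → pass.
LS (methods 2·3): 0.73 vs {0.39, 0.42, 0.33, 0.39} → pass.
WE (methods 1·2): 0.35 vs {0.45, 0.39, 0.22, 0.27} → fail.
WE (methods 1·3): 0.55 vs {0.45, 0.42, 0.22, 0.42} → pass.
WE (methods 2·3): 0.38 vs {0.39, 0.42, 0.27, 0.42} → fail.
Asr (methods 1·2): 0.40 vs {0.28, 0.33, 0.22, 0.27} → pass.
Asr (methods 1·3): 0.36 vs {0.28, 0.39, 0.22, 0.42} → fail.
Asr (methods 2·3): 0.52 vs {0.33, 0.39, 0.27, 0.42} → pass.
3 of 9 fail.

3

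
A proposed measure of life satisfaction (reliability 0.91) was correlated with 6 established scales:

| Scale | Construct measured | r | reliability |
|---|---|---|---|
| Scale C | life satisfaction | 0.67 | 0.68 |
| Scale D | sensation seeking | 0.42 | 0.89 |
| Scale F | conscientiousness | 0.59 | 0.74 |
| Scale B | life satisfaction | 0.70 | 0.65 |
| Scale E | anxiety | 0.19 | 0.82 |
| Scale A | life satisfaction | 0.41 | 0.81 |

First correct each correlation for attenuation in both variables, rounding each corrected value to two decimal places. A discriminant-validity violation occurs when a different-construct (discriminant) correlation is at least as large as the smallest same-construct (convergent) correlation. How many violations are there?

Disattenuated r (r / √(r_scale · r_new)):
  Scale C (conv): 0.67 / √(0.68·0.91) = 0.85
  Scale D (disc): 0.42 / √(0.89·0.91) = 0.47
  Scale F (disc): 0.59 / √(0.74·0.91) = 0.72
  Scale B (conv): 0.70 / √(0.65·0.91) = 0.91
  Scale E (disc): 0.19 / √(0.82·0.91) = 0.22
  Scale A (conv): 0.41 / √(0.81·0.91) = 0.48
Smallest convergent = 0.48. Discriminant values: 0.47, 0.72, 0.22; count ≥ 0.48 → 1.

1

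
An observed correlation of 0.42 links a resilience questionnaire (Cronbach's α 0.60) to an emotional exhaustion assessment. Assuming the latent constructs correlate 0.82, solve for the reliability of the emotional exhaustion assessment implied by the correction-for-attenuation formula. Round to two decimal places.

r_true = r_obs / √(r_xx · r_yy) ⇒ 0.82 = 0.42 / √(0.60 · r_yy).
√(0.60 · r_yy) = 0.42 / 0.82 = 0.5122; 0.60 · r_yy = 0.2623; r_yy = 0.2623 / 0.60 ≈ 0.44.

0.44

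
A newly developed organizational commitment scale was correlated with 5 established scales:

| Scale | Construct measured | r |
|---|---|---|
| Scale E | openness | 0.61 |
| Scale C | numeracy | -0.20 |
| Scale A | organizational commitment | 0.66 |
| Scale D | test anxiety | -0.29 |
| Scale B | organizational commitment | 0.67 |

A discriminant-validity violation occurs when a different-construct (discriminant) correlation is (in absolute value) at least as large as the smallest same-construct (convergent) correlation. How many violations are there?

0

Convergent (same construct = organizational commitment): Scale A, Scale B.
Smallest convergent = 0.66. Discriminant |r|: 0.61, 0.20, 0.29; count ≥ 0.66 → 0.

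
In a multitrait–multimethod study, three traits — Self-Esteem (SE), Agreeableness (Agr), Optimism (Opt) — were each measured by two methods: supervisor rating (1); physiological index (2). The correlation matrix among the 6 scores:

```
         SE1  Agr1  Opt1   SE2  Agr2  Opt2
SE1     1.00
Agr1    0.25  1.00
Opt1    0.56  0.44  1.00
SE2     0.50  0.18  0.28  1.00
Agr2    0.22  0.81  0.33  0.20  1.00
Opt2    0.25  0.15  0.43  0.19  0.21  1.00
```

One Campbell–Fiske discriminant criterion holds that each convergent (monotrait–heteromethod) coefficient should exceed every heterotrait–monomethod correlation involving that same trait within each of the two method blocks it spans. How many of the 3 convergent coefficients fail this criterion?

2

Each convergent coefficient versus the relevant comparison correlations:
SE (methods 1·2): 0.50 vs {0.25, 0.20, 0.56, 0.19} → fail.
Agr (methods 1·2): 0.81 vs {0.25, 0.20, 0.44, 0.21} → pass.
Opt (methods 1·2): 0.43 vs {0.56, 0.19, 0.44, 0.21} → fail.
2 of 3 fail.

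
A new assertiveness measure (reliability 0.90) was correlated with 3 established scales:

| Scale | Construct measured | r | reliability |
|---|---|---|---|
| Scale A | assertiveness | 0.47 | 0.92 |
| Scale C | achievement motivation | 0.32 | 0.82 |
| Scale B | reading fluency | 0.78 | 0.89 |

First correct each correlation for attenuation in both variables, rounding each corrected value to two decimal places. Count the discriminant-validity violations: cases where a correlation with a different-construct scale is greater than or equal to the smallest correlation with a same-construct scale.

1

Disattenuated r (r / √(r_scale · r_new)):
  Scale A (conv): 0.47 / √(0.92·0.90) = 0.52
  Scale C (disc): 0.32 / √(0.82·0.90) = 0.37
  Scale B (disc): 0.78 / √(0.89·0.90) = 0.87
Smallest convergent = 0.52. Discriminant values: 0.37, 0.87; count ≥ 0.52 → 1.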